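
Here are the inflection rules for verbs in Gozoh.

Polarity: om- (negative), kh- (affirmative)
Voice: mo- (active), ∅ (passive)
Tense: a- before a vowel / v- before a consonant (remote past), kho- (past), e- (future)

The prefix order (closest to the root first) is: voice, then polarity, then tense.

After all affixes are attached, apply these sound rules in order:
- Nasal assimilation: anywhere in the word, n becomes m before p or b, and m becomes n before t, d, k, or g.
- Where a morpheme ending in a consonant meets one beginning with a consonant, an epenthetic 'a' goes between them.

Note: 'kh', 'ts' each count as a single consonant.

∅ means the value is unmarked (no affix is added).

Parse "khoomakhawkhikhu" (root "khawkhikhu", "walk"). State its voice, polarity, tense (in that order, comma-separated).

passive, negative, past

Segment: kho-om-khawkhikhu.
voice: ∅ → passive.
polarity: om- → negative.
tense: kho- → past.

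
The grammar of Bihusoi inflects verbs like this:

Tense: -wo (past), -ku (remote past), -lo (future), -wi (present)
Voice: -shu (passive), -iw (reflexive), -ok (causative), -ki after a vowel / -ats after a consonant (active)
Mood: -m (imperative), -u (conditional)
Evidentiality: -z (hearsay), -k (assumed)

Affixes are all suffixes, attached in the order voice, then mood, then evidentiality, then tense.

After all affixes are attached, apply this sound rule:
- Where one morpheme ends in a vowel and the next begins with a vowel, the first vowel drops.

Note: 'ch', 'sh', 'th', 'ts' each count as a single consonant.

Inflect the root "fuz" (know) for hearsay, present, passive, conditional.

Attach voice passive -shu → fuzshu.
Attach mood conditional -u → fuzshuu.
Attach evidentiality hearsay -z → fuzshuuz.
Attach tense present -wi → fuzshuuzwi.
Apply vowel deletion: fuzshuuzwi → fuzshuzwi.

fuzshuzwi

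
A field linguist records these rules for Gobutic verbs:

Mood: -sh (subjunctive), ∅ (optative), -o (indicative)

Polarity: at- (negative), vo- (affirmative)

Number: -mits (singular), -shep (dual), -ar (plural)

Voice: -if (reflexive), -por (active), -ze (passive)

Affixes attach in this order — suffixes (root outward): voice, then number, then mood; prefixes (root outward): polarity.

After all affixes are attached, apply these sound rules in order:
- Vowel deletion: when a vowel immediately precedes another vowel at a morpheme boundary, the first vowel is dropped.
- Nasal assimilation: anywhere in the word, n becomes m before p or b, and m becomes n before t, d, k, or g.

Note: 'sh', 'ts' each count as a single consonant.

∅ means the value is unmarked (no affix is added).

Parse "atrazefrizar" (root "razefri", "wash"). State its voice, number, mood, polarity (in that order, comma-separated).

Segment: at-razefri-ze-ar.
voice: -ze → passive.
number: -ar → plural.
mood: ∅ → optative.
polarity: at- → negative.

passive, plural, optative, negative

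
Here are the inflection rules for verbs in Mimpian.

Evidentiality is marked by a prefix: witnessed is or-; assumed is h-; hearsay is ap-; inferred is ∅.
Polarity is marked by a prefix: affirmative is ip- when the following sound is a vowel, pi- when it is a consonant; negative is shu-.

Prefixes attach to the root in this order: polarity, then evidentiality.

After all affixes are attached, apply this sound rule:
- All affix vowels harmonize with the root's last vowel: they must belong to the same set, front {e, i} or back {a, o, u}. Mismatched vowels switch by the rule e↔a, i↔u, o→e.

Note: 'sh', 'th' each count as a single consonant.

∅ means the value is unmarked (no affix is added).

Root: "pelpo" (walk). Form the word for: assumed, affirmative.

Attach polarity affirmative pi- (before consonant 'p') → pipelpo.
Attach evidentiality assumed h- → hpipelpo.
Apply vowel harmony: hpipelpo → hpupelpo.

hpupelpo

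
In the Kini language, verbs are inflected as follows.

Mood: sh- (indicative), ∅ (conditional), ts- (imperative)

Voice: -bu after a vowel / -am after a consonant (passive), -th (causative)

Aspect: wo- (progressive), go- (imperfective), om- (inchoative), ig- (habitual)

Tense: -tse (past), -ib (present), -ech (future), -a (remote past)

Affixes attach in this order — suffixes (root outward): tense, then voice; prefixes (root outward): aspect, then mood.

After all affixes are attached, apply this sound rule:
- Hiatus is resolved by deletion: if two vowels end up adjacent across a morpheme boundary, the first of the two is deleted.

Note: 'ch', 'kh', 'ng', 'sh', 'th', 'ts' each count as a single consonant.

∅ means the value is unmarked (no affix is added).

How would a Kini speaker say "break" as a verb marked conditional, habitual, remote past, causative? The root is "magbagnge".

igmagbagngath

Attach tense remote past -a → magbagngea.
Attach aspect habitual ig- → igmagbagngea.
mood = conditional: zero marking, form stays igmagbagngea.
Attach voice causative -th → igmagbagngeath.
Apply vowel deletion: igmagbagngeath → igmagbagngath.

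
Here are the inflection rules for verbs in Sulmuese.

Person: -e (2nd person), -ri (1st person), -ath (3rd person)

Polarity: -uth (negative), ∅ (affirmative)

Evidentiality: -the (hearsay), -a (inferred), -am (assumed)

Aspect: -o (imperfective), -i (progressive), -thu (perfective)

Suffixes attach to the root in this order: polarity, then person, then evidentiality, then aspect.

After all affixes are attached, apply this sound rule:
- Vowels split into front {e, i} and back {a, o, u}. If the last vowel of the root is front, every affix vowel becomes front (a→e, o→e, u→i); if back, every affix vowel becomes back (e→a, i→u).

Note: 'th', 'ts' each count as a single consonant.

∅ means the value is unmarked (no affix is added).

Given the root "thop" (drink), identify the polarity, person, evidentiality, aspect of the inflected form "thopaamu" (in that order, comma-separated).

affirmative, 2nd person, assumed, progressive

Segment: thop-e-am-i.
polarity: ∅ → affirmative.
person: -e → 2nd person.
evidentiality: -am → assumed.
aspect: -i → progressive.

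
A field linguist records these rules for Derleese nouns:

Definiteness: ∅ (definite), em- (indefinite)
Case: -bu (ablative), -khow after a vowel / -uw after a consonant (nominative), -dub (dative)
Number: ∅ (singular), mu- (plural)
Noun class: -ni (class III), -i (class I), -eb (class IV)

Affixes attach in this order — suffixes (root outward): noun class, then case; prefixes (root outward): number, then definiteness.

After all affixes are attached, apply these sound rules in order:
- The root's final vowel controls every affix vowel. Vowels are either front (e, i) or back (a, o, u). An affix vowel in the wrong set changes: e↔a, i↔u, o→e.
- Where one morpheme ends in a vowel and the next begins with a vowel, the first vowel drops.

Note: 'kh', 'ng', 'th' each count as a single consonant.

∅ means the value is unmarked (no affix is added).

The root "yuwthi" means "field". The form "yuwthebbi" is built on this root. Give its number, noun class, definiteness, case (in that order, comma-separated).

Segment: yuwthi-eb-bu.
number: ∅ → singular.
noun class: -eb → class IV.
definiteness: ∅ → definite.
case: -bu → ablative.

singular, class IV, definite, ablative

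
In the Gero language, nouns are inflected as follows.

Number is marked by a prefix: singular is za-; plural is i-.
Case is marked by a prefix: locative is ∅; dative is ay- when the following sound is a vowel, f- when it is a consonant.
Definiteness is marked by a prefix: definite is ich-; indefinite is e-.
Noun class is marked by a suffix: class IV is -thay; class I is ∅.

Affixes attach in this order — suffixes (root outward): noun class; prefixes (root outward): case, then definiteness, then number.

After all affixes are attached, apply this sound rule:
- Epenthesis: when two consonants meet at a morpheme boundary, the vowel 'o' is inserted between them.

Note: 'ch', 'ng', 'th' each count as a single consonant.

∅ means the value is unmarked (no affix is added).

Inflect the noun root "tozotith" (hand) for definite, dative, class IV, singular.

zaichofotozotithothay

Attach case dative f- (before consonant 't') → ftozotith.
Attach definiteness definite ich- → ichftozotith.
Attach noun class class IV -thay → ichftozotiththay.
Attach number singular za- → zaichftozotiththay.
Apply epenthesis: zaichftozotiththay → zaichofotozotithothay.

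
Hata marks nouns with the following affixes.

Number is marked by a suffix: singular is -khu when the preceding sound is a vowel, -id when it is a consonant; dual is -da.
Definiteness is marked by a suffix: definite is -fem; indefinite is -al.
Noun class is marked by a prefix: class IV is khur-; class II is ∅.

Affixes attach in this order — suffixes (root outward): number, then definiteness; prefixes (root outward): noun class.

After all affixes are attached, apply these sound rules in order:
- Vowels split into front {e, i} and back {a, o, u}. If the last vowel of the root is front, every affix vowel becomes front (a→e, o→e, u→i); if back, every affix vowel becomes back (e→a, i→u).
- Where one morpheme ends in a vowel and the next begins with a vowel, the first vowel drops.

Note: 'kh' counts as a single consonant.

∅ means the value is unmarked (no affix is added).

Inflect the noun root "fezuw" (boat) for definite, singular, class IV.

Attach number singular -id (after consonant 'w') → fezuwid.
Attach definiteness definite -fem → fezuwidfem.
Attach noun class class IV khur- → khurfezuwidfem.
Apply vowel harmony: khurfezuwidfem → khurfezuwudfam.
Vowel deletion: no change.

khurfezuwudfam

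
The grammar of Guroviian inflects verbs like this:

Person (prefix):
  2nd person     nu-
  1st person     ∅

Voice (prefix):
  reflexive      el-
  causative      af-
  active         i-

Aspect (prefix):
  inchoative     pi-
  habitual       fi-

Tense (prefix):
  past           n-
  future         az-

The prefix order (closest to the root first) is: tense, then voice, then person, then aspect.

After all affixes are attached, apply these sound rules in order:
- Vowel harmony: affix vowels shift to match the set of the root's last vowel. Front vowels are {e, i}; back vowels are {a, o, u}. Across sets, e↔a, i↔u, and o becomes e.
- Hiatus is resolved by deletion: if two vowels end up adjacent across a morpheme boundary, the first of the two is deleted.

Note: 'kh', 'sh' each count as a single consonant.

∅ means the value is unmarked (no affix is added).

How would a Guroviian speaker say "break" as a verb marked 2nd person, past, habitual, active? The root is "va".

fununva

Attach tense past n- → nva.
Attach voice active i- → inva.
Attach person 2nd person nu- → nuinva.
Attach aspect habitual fi- → finuinva.
Apply vowel harmony: finuinva → funuunva.
Apply vowel deletion: funuunva → fununva.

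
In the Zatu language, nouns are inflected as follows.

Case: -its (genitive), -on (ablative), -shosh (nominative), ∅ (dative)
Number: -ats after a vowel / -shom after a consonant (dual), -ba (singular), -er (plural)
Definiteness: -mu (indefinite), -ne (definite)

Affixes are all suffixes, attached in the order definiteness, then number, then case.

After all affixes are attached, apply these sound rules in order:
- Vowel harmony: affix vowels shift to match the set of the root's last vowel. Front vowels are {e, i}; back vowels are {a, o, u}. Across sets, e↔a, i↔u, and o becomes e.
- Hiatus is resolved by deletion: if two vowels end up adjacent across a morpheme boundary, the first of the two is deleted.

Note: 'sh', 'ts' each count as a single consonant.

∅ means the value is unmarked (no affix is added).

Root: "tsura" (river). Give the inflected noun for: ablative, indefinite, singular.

tsuramubon

Attach definiteness indefinite -mu → tsuramu.
Attach number singular -ba → tsuramuba.
Attach case ablative -on → tsuramubaon.
Vowel harmony: no change.
Apply vowel deletion: tsuramubaon → tsuramubon.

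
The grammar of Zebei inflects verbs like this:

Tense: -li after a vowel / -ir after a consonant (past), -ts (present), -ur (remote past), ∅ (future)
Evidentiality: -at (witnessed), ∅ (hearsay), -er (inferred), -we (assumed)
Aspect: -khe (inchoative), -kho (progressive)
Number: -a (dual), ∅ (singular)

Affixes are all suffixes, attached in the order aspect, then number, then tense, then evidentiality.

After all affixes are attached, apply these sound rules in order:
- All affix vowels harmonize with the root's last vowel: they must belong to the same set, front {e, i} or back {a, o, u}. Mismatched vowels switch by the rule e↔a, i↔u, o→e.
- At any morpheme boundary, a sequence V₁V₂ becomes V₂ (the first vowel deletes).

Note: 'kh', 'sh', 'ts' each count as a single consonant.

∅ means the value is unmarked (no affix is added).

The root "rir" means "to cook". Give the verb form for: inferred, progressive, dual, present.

rirkhetser

Attach aspect progressive -kho → rirkho.
Attach number dual -a → rirkhoa.
Attach tense present -ts → rirkhoats.
Attach evidentiality inferred -er → rirkhoatser.
Apply vowel harmony: rirkhoatser → rirkheetser.
Apply vowel deletion: rirkheetser → rirkhetser.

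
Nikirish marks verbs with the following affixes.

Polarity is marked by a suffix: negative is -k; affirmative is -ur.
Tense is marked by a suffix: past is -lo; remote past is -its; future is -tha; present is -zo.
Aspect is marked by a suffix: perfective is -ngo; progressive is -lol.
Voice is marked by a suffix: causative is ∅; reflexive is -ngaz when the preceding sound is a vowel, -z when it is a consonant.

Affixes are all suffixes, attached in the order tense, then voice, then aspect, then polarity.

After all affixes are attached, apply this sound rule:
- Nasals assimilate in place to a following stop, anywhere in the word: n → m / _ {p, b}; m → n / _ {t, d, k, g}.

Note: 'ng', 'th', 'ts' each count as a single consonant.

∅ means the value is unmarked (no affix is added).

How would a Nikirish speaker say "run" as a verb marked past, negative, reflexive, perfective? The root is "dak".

Attach tense past -lo → daklo.
Attach voice reflexive -ngaz (after vowel 'o') → daklongaz.
Attach aspect perfective -ngo → daklongazngo.
Attach polarity negative -k → daklongazngok.
Nasal assimilation: no change.

daklongazngok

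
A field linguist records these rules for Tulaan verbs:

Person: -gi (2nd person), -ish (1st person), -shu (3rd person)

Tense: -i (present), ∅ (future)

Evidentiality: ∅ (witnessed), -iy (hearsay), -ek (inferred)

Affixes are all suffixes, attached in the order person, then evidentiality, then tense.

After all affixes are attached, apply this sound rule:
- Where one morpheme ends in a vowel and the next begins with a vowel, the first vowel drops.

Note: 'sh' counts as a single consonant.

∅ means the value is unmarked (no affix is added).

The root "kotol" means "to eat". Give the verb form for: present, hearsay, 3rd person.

Attach person 3rd person -shu → kotolshu.
Attach evidentiality hearsay -iy → kotolshuiy.
Attach tense present -i → kotolshuiyi.
Apply vowel deletion: kotolshuiyi → kotolshiyi.

kotolshiyi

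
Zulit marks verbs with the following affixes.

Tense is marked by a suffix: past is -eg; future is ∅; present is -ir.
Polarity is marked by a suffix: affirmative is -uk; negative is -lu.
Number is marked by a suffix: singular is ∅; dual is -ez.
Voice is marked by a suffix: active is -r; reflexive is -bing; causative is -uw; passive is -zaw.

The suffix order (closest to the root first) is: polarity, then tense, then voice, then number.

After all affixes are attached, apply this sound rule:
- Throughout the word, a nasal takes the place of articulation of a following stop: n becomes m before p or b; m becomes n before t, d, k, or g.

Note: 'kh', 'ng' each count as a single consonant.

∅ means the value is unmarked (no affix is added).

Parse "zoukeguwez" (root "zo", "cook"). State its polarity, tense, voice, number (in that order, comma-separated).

Segment: zo-uk-eg-uw-ez.
polarity: -uk → affirmative.
tense: -eg → past.
voice: -uw → causative.
number: -ez → dual.

affirmative, past, causative, dual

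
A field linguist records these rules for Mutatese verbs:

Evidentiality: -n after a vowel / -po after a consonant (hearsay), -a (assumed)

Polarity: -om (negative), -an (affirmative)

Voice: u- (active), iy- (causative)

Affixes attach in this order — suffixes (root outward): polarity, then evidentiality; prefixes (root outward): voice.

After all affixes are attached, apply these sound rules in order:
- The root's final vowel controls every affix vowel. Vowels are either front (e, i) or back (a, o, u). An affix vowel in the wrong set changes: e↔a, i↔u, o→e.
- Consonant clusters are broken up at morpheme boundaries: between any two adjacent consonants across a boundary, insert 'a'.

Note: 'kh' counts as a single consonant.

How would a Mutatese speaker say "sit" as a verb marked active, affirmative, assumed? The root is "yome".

Attach voice active u- → uyome.
Attach polarity affirmative -an → uyomean.
Attach evidentiality assumed -a → uyomeana.
Apply vowel harmony: uyomeana → iyomeene.
Epenthesis: no change.

iyomeene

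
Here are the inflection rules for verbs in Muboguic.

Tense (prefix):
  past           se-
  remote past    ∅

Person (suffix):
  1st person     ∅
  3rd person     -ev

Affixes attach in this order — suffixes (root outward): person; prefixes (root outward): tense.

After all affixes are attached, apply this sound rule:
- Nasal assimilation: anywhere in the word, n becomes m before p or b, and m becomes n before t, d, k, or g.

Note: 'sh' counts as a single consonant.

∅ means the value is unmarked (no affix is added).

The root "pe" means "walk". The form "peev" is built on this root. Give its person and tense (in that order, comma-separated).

Segment: pe-ev.
person: -ev → 3rd person.
tense: ∅ → remote past.

3rd person, remote past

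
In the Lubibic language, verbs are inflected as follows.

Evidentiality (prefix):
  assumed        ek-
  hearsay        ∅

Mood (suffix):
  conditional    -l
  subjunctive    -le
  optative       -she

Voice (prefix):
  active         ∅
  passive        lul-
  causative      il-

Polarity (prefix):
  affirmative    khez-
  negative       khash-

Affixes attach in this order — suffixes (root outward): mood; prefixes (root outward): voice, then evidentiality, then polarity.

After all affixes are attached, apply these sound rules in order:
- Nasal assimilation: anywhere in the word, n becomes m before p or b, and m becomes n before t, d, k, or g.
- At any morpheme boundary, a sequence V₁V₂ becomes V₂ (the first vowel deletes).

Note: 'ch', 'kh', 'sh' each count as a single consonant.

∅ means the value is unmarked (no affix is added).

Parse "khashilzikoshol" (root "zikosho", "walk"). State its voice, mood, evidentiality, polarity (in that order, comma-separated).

Segment: khash-il-zikosho-l.
voice: il- → causative.
mood: -l → conditional.
evidentiality: ∅ → hearsay.
polarity: khash- → negative.

causative, conditional, hearsay, negative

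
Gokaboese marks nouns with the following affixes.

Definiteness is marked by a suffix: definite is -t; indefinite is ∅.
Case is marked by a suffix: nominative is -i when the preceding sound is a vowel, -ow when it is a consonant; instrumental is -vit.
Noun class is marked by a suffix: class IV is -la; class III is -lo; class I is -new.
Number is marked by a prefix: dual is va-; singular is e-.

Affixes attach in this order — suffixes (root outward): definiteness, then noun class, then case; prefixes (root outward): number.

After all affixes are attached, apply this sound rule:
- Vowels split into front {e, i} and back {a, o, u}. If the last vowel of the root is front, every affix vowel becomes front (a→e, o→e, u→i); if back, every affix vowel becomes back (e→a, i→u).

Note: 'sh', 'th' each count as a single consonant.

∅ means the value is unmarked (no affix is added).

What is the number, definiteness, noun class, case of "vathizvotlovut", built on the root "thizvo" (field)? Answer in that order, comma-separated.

Segment: va-thizvo-t-lo-vit.
number: va- → dual.
definiteness: -t → definite.
noun class: -lo → class III.
case: -vit → instrumental.

dual, definite, class III, instrumental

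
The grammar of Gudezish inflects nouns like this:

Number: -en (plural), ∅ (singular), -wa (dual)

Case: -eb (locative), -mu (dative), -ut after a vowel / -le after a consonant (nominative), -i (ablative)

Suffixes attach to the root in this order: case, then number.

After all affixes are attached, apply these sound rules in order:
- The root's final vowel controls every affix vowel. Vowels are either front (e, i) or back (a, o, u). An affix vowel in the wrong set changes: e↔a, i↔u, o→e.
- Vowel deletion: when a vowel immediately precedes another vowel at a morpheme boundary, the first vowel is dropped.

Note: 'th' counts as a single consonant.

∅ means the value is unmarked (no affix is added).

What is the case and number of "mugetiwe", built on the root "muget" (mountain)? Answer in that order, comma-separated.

ablative, dual

Segment: muget-i-wa.
case: -i → ablative.
number: -wa → dual.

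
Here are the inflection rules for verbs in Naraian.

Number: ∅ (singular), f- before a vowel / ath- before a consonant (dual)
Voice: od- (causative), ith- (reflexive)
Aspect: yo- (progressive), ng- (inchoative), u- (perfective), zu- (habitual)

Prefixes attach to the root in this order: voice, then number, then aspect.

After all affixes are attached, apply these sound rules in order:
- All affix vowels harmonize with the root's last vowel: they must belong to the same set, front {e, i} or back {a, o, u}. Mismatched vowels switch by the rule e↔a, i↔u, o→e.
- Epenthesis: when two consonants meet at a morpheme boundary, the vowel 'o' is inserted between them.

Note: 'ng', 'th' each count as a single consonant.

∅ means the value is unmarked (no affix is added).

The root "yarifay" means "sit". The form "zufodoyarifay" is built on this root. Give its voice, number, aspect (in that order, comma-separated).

causative, dual, habitual

Segment: zu-f-od-yarifay.
voice: od- → causative.
number: f/ath- → dual.
aspect: zu- → habitual.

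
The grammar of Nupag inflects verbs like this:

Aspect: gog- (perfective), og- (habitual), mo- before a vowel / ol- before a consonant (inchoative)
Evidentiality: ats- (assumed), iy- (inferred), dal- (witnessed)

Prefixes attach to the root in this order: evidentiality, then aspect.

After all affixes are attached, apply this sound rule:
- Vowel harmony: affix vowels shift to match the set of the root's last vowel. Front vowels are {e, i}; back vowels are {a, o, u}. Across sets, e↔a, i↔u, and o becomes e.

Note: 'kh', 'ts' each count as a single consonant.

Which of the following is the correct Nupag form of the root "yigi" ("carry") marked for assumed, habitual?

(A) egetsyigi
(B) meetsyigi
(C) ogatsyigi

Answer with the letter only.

Attach evidentiality assumed ats- → atsyigi.
Attach aspect habitual og- → ogatsyigi.
Apply vowel harmony: ogatsyigi → egetsyigi.
So the correct form is egetsyigi, option (A).
(C) ogatsyigi is wrong: it fails to apply the sound rule(s).
(B) meetsyigi is wrong: it uses inchoative instead of habitual for aspect.

A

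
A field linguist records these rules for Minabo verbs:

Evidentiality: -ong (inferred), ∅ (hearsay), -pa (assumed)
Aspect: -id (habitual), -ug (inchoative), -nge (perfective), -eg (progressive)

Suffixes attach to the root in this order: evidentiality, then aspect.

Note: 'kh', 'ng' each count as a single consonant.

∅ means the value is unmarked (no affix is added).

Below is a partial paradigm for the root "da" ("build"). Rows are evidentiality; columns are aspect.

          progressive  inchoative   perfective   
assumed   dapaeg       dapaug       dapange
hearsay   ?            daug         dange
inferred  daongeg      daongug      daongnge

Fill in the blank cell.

evidentiality = hearsay: zero marking, form stays da.
Attach aspect progressive -eg → daeg.

daeg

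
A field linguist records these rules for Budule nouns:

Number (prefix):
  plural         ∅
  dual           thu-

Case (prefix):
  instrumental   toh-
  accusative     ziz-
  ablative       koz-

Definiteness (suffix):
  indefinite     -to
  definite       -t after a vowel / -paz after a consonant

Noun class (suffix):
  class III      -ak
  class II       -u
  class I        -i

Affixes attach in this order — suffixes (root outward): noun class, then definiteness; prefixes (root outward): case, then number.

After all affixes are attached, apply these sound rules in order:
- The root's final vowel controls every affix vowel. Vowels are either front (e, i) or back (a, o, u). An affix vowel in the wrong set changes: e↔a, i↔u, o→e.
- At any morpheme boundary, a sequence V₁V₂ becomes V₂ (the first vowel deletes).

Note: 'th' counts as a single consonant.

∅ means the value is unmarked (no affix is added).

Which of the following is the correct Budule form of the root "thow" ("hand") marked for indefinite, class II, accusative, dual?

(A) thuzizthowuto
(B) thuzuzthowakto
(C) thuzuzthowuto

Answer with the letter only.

Attach case accusative ziz- → zizthow.
Attach noun class class II -u → zizthowu.
Attach definiteness indefinite -to → zizthowuto.
Attach number dual thu- → thuzizthowuto.
Apply vowel harmony: thuzizthowuto → thuzuzthowuto.
Vowel deletion: no change.
So the correct form is thuzuzthowuto, option (C).
(B) thuzuzthowakto is wrong: it uses class III instead of class II for noun class.
(A) thuzizthowuto is wrong: it fails to apply the sound rule(s).

C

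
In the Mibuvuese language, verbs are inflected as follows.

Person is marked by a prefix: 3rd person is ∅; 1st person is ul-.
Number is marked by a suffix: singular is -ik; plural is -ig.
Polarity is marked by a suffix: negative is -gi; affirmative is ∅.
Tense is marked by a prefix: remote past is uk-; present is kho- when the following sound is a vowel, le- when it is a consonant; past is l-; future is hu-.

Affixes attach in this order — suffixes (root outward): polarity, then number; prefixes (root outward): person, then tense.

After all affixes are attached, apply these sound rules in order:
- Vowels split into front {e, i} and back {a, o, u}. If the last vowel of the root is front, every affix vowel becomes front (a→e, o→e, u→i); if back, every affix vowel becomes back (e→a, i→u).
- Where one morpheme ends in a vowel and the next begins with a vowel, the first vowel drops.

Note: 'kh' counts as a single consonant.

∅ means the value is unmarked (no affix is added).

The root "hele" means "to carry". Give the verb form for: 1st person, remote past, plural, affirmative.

ikilhelig

Attach person 1st person ul- → ulhele.
polarity = affirmative: zero marking, form stays ulhele.
Attach tense remote past uk- → ukulhele.
Attach number plural -ig → ukulheleig.
Apply vowel harmony: ukulheleig → ikilheleig.
Apply vowel deletion: ikilheleig → ikilhelig.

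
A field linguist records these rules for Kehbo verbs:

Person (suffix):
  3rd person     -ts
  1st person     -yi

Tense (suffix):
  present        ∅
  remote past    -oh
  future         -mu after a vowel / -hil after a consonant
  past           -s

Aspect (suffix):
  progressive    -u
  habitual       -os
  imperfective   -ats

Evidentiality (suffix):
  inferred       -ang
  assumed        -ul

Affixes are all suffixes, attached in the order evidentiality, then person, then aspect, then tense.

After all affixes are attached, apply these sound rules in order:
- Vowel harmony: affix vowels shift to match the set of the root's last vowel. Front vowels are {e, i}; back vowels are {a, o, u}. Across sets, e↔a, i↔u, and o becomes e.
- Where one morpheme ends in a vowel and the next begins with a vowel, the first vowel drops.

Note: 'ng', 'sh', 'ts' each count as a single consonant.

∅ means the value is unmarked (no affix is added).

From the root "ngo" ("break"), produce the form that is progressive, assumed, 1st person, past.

ngulyus

Attach evidentiality assumed -ul → ngoul.
Attach person 1st person -yi → ngoulyi.
Attach aspect progressive -u → ngoulyiu.
Attach tense past -s → ngoulyius.
Apply vowel harmony: ngoulyius → ngoulyuus.
Apply vowel deletion: ngoulyuus → ngulyus.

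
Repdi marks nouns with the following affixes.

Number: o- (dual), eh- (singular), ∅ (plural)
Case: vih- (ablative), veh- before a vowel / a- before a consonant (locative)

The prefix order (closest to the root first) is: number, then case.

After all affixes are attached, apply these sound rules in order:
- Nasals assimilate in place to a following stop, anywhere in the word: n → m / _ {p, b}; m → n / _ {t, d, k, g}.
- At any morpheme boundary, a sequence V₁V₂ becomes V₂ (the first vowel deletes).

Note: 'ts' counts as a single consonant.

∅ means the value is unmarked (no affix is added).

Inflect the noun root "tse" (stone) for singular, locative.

Attach number singular eh- → ehtse.
Attach case locative veh- (before vowel 'e') → vehehtse.
Nasal assimilation: no change.
Vowel deletion: no change.

vehehtse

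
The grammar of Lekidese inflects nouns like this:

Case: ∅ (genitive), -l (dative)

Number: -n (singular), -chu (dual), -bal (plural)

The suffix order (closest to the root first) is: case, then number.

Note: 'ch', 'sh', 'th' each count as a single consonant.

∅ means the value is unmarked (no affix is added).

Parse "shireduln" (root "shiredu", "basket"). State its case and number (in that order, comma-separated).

dative, singular

Segment: shiredu-l-n.
case: -l → dative.
number: -n → singular.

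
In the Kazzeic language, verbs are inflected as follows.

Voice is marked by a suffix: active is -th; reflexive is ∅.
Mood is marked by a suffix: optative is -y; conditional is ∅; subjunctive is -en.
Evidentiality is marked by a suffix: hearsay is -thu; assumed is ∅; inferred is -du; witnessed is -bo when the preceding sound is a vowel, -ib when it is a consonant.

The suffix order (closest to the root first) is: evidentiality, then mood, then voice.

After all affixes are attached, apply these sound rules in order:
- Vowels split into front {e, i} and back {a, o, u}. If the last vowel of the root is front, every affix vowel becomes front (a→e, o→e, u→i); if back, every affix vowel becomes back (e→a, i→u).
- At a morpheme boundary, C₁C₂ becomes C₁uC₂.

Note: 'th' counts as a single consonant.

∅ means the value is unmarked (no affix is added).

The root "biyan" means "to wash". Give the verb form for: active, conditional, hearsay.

Attach evidentiality hearsay -thu → biyanthu.
mood = conditional: zero marking, form stays biyanthu.
Attach voice active -th → biyanthuth.
Vowel harmony: no change.
Apply epenthesis: biyanthuth → biyanuthuth.

biyanuthuth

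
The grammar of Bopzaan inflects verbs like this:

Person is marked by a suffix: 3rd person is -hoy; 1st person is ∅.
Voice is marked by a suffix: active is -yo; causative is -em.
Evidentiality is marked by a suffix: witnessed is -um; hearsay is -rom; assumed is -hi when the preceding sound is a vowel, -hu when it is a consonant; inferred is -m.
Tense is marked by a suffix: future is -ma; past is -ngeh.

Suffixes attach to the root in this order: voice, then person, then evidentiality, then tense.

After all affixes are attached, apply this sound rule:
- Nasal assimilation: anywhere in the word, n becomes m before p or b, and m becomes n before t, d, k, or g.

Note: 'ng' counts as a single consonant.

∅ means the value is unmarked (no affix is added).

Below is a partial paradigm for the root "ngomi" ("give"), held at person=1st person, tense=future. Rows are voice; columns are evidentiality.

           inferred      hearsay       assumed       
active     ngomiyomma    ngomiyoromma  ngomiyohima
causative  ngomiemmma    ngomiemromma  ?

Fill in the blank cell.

ngomiemhuma

Attach voice causative -em → ngomiem.
person = 1st person: zero marking, form stays ngomiem.
Attach evidentiality assumed -hu (after consonant 'm') → ngomiemhu.
Attach tense future -ma → ngomiemhuma.
Nasal assimilation: no change.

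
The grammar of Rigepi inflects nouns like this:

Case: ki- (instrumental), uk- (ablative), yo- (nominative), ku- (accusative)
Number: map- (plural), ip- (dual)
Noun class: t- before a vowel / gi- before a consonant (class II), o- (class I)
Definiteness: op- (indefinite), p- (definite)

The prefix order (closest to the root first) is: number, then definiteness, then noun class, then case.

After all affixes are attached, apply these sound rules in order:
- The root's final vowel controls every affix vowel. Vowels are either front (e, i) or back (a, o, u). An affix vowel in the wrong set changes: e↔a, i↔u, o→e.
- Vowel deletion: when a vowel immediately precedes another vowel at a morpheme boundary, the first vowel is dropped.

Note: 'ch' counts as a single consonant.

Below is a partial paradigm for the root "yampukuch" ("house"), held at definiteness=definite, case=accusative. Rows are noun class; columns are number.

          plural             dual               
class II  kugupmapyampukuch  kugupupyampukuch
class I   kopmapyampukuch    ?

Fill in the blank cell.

Attach number dual ip- → ipyampukuch.
Attach definiteness definite p- → pipyampukuch.
Attach noun class class I o- → opipyampukuch.
Attach case accusative ku- → kuopipyampukuch.
Apply vowel harmony: kuopipyampukuch → kuopupyampukuch.
Apply vowel deletion: kuopupyampukuch → kopupyampukuch.

kopupyampukuch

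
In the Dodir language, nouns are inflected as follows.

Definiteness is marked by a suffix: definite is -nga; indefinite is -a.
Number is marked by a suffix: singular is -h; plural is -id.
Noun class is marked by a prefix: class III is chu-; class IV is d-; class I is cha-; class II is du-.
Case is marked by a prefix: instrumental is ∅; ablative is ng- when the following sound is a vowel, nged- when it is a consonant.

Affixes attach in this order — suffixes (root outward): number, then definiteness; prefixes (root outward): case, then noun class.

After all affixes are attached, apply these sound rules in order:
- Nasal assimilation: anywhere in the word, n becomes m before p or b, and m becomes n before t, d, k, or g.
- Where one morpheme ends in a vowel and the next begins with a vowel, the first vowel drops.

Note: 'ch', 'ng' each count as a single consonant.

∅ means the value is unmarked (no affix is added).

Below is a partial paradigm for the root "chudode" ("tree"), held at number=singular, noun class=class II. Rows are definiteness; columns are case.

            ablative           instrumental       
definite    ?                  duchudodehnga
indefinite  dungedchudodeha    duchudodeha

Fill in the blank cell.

dungedchudodehnga

Attach number singular -h → chudodeh.
Attach case ablative nged- (before consonant 'ch') → ngedchudodeh.
Attach noun class class II du- → dungedchudodeh.
Attach definiteness definite -nga → dungedchudodehnga.
Nasal assimilation: no change.
Vowel deletion: no change.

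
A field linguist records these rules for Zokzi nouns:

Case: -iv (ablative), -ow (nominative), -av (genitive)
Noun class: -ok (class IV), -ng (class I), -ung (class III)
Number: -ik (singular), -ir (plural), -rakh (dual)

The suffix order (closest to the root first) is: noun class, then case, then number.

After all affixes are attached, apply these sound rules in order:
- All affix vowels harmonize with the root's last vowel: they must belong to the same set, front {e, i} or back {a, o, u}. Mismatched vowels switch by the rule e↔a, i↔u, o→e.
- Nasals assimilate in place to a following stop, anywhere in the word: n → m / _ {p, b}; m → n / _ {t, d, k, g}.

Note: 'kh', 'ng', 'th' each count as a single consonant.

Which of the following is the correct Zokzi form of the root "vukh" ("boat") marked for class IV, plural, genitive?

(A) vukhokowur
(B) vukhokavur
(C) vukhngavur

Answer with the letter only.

B

Attach noun class class IV -ok → vukhok.
Attach case genitive -av → vukhokav.
Attach number plural -ir → vukhokavir.
Apply vowel harmony: vukhokavir → vukhokavur.
Nasal assimilation: no change.
So the correct form is vukhokavur, option (B).
(C) vukhngavur is wrong: it uses class I instead of class IV for noun class.
(A) vukhokowur is wrong: it uses nominative instead of genitive for case.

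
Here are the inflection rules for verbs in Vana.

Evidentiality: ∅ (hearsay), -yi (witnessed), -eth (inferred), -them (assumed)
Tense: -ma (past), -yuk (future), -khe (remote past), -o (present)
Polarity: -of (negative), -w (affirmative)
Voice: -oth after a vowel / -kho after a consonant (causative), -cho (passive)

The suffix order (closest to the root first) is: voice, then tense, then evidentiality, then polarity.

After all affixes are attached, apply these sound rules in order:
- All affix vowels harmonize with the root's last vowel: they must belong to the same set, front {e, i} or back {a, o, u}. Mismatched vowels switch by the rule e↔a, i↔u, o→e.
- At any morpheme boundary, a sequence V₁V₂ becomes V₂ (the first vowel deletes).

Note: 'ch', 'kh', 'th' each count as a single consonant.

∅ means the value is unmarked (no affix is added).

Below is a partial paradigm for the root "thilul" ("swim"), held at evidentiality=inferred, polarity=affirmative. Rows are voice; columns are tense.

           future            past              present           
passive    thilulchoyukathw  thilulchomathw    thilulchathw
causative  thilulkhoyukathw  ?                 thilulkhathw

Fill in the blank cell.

thilulkhomathw

Attach voice causative -kho (after consonant 'l') → thilulkho.
Attach tense past -ma → thilulkhoma.
Attach evidentiality inferred -eth → thilulkhomaeth.
Attach polarity affirmative -w → thilulkhomaethw.
Apply vowel harmony: thilulkhomaethw → thilulkhomaathw.
Apply vowel deletion: thilulkhomaathw → thilulkhomathw.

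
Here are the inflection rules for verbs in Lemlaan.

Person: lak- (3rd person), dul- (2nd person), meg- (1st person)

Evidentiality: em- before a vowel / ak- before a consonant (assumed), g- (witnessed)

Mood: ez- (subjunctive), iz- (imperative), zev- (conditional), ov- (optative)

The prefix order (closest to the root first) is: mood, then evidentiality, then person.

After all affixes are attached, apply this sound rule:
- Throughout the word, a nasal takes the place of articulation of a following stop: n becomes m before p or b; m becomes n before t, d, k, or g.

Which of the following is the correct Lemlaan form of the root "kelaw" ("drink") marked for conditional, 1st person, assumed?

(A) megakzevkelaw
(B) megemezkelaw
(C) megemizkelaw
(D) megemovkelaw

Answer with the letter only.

Attach mood conditional zev- → zevkelaw.
Attach evidentiality assumed ak- (before consonant 'z') → akzevkelaw.
Attach person 1st person meg- → megakzevkelaw.
Nasal assimilation: no change.
So the correct form is megakzevkelaw, option (A).
(C) megemizkelaw is wrong: it uses imperative instead of conditional for mood.
(D) megemovkelaw is wrong: it uses optative instead of conditional for mood.
(B) megemezkelaw is wrong: it uses subjunctive instead of conditional for mood.

A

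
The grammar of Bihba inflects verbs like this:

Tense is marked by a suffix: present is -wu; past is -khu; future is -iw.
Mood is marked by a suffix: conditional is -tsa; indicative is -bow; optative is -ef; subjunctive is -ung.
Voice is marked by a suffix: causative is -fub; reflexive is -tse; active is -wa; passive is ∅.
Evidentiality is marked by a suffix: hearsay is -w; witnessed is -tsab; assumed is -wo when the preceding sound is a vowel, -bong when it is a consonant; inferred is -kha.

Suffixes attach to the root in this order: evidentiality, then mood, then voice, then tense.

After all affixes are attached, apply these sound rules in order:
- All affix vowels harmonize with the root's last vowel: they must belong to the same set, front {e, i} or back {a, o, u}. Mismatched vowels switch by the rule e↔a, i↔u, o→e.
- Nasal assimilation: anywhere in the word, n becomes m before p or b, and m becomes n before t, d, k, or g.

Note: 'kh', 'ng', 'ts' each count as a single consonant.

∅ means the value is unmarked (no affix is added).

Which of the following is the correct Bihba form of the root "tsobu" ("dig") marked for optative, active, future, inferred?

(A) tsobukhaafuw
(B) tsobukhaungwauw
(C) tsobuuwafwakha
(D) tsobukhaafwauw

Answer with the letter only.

Attach evidentiality inferred -kha → tsobukha.
Attach mood optative -ef → tsobukhaef.
Attach voice active -wa → tsobukhaefwa.
Attach tense future -iw → tsobukhaefwaiw.
Apply vowel harmony: tsobukhaefwaiw → tsobukhaafwauw.
Nasal assimilation: no change.
So the correct form is tsobukhaafwauw, option (D).
(C) tsobuuwafwakha is wrong: it has the affixes in the wrong order.
(B) tsobukhaungwauw is wrong: it uses subjunctive instead of optative for mood.
(A) tsobukhaafuw is wrong: it uses passive instead of active for voice.

D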